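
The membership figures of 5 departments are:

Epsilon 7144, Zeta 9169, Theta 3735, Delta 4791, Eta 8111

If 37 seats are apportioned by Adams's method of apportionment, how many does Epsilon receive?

8

Standard divisor 32950/37 ≈ 890.541; standard quotas: Epsilon 8.022, Zeta 10.296, Theta 4.194, Delta 5.380, Eta 9.108.
Rounding up gives 9, 11, 5, 6, 10 = 41 seats, so the divisor must be adjusted.
With modified divisor 950: modified quotas Epsilon 7.520, Zeta 9.652, Theta 3.932, Delta 5.043, Eta 8.538.
Rounding up: Epsilon 8, Zeta 10, Theta 4, Delta 6, Eta 9 (total 37).
Epsilon receives 8.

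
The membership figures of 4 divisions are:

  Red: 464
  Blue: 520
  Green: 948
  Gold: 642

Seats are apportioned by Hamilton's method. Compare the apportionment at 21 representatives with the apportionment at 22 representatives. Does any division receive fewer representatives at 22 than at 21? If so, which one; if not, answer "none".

none

At 21 seats: Red 4, Blue 4, Green 8, Gold 5.
At 22 seats: Red 4, Blue 4, Green 8, Gold 6.
No division's allocation decreased.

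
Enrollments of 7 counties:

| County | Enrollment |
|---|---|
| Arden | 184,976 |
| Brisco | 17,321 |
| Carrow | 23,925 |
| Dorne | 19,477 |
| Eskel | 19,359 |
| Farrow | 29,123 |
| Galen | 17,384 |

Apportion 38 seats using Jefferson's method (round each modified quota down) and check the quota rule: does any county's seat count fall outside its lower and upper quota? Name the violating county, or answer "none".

Arden

Standard quotas: Arden 22.561, Brisco 2.113, Carrow 2.918, Dorne 2.376, Eskel 2.361, Farrow 3.552, Galen 2.120.
Jefferson allocation: Arden 24, Brisco 2, Carrow 3, Dorne 2, Eskel 2, Farrow 3, Galen 2.
Arden has quota 22.561 (lower 22, upper 23) but receives 24 — outside the quota interval.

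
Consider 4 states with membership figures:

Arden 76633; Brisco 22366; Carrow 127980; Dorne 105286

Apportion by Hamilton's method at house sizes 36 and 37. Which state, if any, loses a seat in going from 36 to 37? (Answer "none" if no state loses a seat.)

At 36 seats: Arden 8, Brisco 3, Carrow 14, Dorne 11.
At 37 seats: Arden 9, Brisco 2, Carrow 14, Dorne 12.
Brisco drops from 3 to 2.

Brisco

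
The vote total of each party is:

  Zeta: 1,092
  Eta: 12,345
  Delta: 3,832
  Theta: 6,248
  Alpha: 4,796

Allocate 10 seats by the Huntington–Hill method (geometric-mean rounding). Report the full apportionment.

With divisor 3076: modified quotas Zeta 0.355, Eta 4.013, Delta 1.246, Theta 2.031, Alpha 1.559.
Geometric-mean thresholds: Zeta (min 1), Eta √(4·5)=4.472, Delta √(1·2)=1.414, Theta √(2·3)=2.449, Alpha √(1·2)=1.414.
Each quota rounded against its threshold gives Zeta 1, Eta 4, Delta 1, Theta 2, Alpha 2 (total 10).

Zeta 1, Eta 4, Delta 1, Theta 2, Alpha 2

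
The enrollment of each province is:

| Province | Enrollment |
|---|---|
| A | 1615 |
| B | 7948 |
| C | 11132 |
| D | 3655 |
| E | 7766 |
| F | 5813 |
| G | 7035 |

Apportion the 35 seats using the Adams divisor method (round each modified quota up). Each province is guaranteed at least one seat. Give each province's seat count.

Standard divisor 44964/35 ≈ 1284.686; standard quotas: A 1.257, B 6.187, C 8.665, D 2.845, E 6.045, F 4.525, G 5.476.
Rounding up gives 2, 7, 9, 3, 7, 5, 6 = 39 seats, so the divisor must be adjusted.
With modified divisor 1430: modified quotas A 1.129, B 5.558, C 7.785, D 2.556, E 5.431, F 4.065, G 4.920.
Rounding up: A 2, B 6, C 8, D 3, E 6, F 5, G 5 (total 35).

A 2, B 6, C 8, D 3, E 6, F 5, G 5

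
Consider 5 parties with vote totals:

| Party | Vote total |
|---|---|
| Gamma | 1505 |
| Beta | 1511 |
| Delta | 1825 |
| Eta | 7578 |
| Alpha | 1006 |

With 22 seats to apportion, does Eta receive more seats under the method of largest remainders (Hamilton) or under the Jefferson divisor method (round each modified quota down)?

Hamilton: Gamma 2, Beta 3, Delta 3, Eta 12, Alpha 2.
Jefferson: Gamma 2, Beta 2, Delta 3, Eta 14, Alpha 1.
Eta gets 12 under Hamilton and 14 under Jefferson.

Jefferson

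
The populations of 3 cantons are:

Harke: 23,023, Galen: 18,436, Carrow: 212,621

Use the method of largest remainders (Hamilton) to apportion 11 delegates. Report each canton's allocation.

Harke 1, Galen 1, Carrow 9

The standard divisor is 254080/11 ≈ 23098.182.
Standard quotas: Harke 0.9967, Galen 0.7982, Carrow 9.2051.
Lower quotas: Harke 0, Galen 0, Carrow 9 (sum 9, leaving 2 seats).
Remainders in descending order: Harke 0.9967, Galen 0.7982, Carrow 0.2051.
Largest remainders: Harke, Galen receive the extra seats.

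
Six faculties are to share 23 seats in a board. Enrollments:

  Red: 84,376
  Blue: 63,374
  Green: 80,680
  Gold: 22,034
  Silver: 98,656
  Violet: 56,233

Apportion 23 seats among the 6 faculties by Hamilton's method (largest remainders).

Standard divisor: 405353 ÷ 23 ≈ 17624.043.
Standard quotas: Red 4.7876, Blue 3.5959, Green 4.5778, Gold 1.2502, Silver 5.5978, Violet 3.1907.
Lower quotas: Red 4, Blue 3, Green 4, Gold 1, Silver 5, Violet 3 (sum 20, leaving 3 seats).
Remainders in descending order: Red 0.7876, Silver 0.5978, Blue 0.5959, Green 0.5778, Gold 0.2502, Violet 0.1907.
The surplus seats go to Red, Silver, Blue.

Red: 5; Blue: 4; Green: 4; Gold: 1; Silver: 6; Violet: 3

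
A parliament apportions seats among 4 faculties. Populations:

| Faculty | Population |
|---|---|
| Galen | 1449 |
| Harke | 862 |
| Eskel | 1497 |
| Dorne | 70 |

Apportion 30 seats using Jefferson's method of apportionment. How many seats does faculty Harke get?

Standard divisor 3878/30 ≈ 129.267; standard quotas: Galen 11.209, Harke 6.668, Eskel 11.581, Dorne 0.542.
Rounding down gives 11, 6, 11, 0 = 28 seats, so the divisor must be adjusted.
With modified divisor 122: modified quotas Galen 11.877, Harke 7.066, Eskel 12.270, Dorne 0.574.
Rounding down: Galen 11, Harke 7, Eskel 12, Dorne 0 (total 30).
Harke receives 7.

7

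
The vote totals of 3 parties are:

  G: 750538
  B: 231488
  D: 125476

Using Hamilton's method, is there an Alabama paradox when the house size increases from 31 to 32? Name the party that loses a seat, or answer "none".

D

At 31 seats: G 21, B 6, D 4.
At 32 seats: G 22, B 7, D 3.
D drops from 4 to 3.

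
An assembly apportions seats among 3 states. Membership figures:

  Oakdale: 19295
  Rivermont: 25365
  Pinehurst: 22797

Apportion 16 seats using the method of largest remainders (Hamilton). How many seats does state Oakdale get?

5

The standard divisor is 67457/16 ≈ 4216.062.
Standard quotas: Oakdale 4.5765, Rivermont 6.0163, Pinehurst 5.4072.
Lower quotas: Oakdale 4, Rivermont 6, Pinehurst 5 (sum 15, leaving 1 seat).
Remainders in descending order: Oakdale 0.5765, Pinehurst 0.4072, Rivermont 0.0163.
The surplus seat goes to Oakdale.
Oakdale receives 5.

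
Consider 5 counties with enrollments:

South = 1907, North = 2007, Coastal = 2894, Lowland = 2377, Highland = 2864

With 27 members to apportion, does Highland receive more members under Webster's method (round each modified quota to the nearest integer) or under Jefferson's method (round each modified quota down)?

Jefferson

Webster: South 4, North 5, Coastal 7, Lowland 5, Highland 6.
Jefferson: South 4, North 4, Coastal 7, Lowland 5, Highland 7.
Highland gets 6 under Webster and 7 under Jefferson.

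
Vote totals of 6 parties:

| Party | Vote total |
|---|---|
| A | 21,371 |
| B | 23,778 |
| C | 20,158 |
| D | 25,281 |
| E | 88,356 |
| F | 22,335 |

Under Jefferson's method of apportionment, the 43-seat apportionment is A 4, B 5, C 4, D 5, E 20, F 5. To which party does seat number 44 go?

A

Priority for the next seat is population ÷ (current seats + 1).
Priorities: A 4274.200, B 3963.000, C 4031.600, D 4213.500, E 4207.429, F 3722.500.
Highest priority: A.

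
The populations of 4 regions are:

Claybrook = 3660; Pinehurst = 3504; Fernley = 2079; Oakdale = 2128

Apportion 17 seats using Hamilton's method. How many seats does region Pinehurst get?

The standard divisor is 11371/17 ≈ 668.882.
Standard quotas: Claybrook 5.472, Pinehurst 5.239, Fernley 3.108, Oakdale 3.181.
Lower quotas: Claybrook 5, Pinehurst 5, Fernley 3, Oakdale 3 (sum 16, leaving 1 seat).
Remainders in descending order: Claybrook 0.472, Pinehurst 0.239, Oakdale 0.181, Fernley 0.108.
The surplus seat goes to Claybrook.
Pinehurst receives 5.

5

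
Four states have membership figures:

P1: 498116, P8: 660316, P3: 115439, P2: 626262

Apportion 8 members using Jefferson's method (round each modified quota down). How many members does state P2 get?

3

Standard divisor 1900133/8 ≈ 237516.625; standard quotas: P1 2.097, P8 2.780, P3 0.486, P2 2.637.
Rounding down gives 2, 2, 0, 2 = 6 seats, so the divisor must be adjusted.
With modified divisor 187400: modified quotas P1 2.658, P8 3.524, P3 0.616, P2 3.342.
Rounding down: P1 2, P8 3, P3 0, P2 3 (total 8).
P2 receives 3.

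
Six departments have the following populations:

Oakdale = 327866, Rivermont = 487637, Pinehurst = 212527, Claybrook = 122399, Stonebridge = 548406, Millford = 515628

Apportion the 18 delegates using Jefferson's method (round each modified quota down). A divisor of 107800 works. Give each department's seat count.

Oakdale=3, Rivermont=4, Pinehurst=1, Claybrook=1, Stonebridge=5, Millford=4

With modified divisor 107800: modified quotas Oakdale 3.041, Rivermont 4.524, Pinehurst 1.971, Claybrook 1.135, Stonebridge 5.087, Millford 4.783.
Rounding down: Oakdale 3, Rivermont 4, Pinehurst 1, Claybrook 1, Stonebridge 5, Millford 4 (total 18).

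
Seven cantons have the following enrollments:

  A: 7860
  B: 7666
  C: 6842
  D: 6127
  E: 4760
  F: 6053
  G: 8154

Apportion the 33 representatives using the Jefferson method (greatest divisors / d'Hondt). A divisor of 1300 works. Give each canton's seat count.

A: 6, B: 5, C: 5, D: 4, E: 3, F: 4, G: 6

With modified divisor 1300: modified quotas A 6.046, B 5.897, C 5.263, D 4.713, E 3.662, F 4.656, G 6.272.
Rounding down: A 6, B 5, C 5, D 4, E 3, F 4, G 6 (total 33).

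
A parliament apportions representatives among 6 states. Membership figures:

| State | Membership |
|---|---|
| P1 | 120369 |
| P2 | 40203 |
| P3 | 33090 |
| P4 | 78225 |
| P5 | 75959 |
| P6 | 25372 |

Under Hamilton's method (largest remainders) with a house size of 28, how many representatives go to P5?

6

The standard divisor is 373218/28 ≈ 13329.214.
Standard quotas: P1 9.0305, P2 3.0162, P3 2.4825, P4 5.8687, P5 5.6987, P6 1.9035.
Lower quotas: P1 9, P2 3, P3 2, P4 5, P5 5, P6 1 (sum 25, leaving 3 seats).
Remainders in descending order: P6 0.9035, P4 0.8687, P5 0.6987, P3 0.4825, P1 0.0305, P2 0.0162.
Largest remainders: P6, P4, P5 receive the extra seats.
P5 receives 6.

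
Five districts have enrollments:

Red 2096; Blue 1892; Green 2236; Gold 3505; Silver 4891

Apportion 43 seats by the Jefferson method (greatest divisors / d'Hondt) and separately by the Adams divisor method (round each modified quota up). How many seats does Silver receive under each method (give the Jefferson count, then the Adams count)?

15 and 14

Jefferson: Red 6, Blue 5, Green 7, Gold 10, Silver 15.
Adams: Red 6, Blue 6, Green 7, Gold 10, Silver 14.
Silver gets 15 under Jefferson and 14 under Adams.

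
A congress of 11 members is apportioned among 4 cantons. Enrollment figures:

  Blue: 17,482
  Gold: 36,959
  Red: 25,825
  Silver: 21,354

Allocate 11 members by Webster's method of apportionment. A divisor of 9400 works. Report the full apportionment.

With modified divisor 9400: modified quotas Blue 1.860, Gold 3.932, Red 2.747, Silver 2.272.
Rounding to the nearest integer: Blue 2, Gold 4, Red 3, Silver 2 (total 11).

Blue=2; Gold=4; Red=3; Silver=2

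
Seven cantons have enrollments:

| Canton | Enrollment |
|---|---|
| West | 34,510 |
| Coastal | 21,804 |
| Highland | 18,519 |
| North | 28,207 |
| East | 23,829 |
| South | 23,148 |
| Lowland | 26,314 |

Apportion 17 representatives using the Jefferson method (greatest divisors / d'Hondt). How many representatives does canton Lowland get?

Standard divisor 176331/17 ≈ 10372.412; standard quotas: West 3.327, Coastal 2.102, Highland 1.785, North 2.719, East 2.297, South 2.232, Lowland 2.537.
Rounding down gives 3, 2, 1, 2, 2, 2, 2 = 14 seats, so the divisor must be adjusted.
With modified divisor 8700: modified quotas West 3.967, Coastal 2.506, Highland 2.129, North 3.242, East 2.739, South 2.661, Lowland 3.025.
Rounding down: West 3, Coastal 2, Highland 2, North 3, East 2, South 2, Lowland 3 (total 17).
Lowland receives 3.

3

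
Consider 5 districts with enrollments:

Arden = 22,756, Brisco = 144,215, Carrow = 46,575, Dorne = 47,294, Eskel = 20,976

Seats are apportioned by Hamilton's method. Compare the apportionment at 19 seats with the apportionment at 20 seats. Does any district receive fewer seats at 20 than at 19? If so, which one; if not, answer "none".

none

At 19 seats: Arden 2, Brisco 10, Carrow 3, Dorne 3, Eskel 1.
At 20 seats: Arden 2, Brisco 10, Carrow 3, Dorne 3, Eskel 2.
No district's allocation decreased.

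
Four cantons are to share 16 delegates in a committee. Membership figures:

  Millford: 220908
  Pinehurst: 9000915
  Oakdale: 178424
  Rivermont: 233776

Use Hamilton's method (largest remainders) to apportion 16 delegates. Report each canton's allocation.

Total 9634023; standard divisor 9634023/16 ≈ 602126.438.
Standard quotas: Millford 0.3669, Pinehurst 14.9485, Oakdale 0.2963, Rivermont 0.3883.
Lower quotas: Millford 0, Pinehurst 14, Oakdale 0, Rivermont 0 (sum 14, leaving 2 seats).
Remainders in descending order: Pinehurst 0.9485, Rivermont 0.3883, Millford 0.3669, Oakdale 0.2963.
Largest remainders: Pinehurst, Rivermont receive the extra seats.

Millford 0, Pinehurst 15, Oakdale 0, Rivermont 1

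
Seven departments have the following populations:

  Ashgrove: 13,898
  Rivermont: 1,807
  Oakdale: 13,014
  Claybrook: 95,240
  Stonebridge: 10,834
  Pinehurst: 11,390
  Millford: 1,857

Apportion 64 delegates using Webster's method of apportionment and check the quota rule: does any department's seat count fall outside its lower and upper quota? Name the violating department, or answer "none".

Claybrook

Standard quotas: Ashgrove 6.008, Rivermont 0.781, Oakdale 5.626, Claybrook 41.174, Stonebridge 4.684, Pinehurst 4.924, Millford 0.803.
Webster allocation: Ashgrove 6, Rivermont 1, Oakdale 6, Claybrook 40, Stonebridge 5, Pinehurst 5, Millford 1.
Claybrook has quota 41.174 (lower 41, upper 42) but receives 40 — outside the quota interval.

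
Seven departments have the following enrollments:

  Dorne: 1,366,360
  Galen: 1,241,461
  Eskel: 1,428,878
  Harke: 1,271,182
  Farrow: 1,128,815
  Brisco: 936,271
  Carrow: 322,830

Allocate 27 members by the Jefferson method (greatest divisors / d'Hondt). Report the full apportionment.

Dorne: 5; Galen: 4; Eskel: 5; Harke: 5; Farrow: 4; Brisco: 3; Carrow: 1

Standard divisor 7695797/27 ≈ 285029.519; standard quotas: Dorne 4.794, Galen 4.356, Eskel 5.013, Harke 4.460, Farrow 3.960, Brisco 3.285, Carrow 1.133.
Rounding down gives 4, 4, 5, 4, 3, 3, 1 = 24 seats, so the divisor must be adjusted.
With modified divisor 251300: modified quotas Dorne 5.437, Galen 4.940, Eskel 5.686, Harke 5.058, Farrow 4.492, Brisco 3.726, Carrow 1.285.
Rounding down: Dorne 5, Galen 4, Eskel 5, Harke 5, Farrow 4, Brisco 3, Carrow 1 (total 27).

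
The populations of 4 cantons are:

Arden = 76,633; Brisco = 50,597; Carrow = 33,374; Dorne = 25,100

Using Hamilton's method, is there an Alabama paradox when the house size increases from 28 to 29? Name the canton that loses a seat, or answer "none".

none

At 28 seats: Arden 11, Brisco 8, Carrow 5, Dorne 4.
At 29 seats: Arden 12, Brisco 8, Carrow 5, Dorne 4.
No canton's allocation decreased.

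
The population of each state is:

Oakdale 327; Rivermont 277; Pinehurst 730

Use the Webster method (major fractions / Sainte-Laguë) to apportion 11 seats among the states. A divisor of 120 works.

With modified divisor 120: modified quotas Oakdale 2.725, Rivermont 2.308, Pinehurst 6.083.
Rounding to the nearest integer: Oakdale 3, Rivermont 2, Pinehurst 6 (total 11).

Oakdale 3, Rivermont 2, Pinehurst 6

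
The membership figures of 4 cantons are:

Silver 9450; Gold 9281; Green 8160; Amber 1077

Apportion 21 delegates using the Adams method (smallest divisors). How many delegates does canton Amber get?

Standard divisor 27968/21 ≈ 1331.81; standard quotas: Silver 7.096, Gold 6.969, Green 6.127, Amber 0.809.
Rounding up gives 8, 7, 7, 1 = 23 seats, so the divisor must be adjusted.
With modified divisor 1500: modified quotas Silver 6.300, Gold 6.187, Green 5.440, Amber 0.718.
Rounding up: Silver 7, Gold 7, Green 6, Amber 1 (total 21).
Amber receives 1.

1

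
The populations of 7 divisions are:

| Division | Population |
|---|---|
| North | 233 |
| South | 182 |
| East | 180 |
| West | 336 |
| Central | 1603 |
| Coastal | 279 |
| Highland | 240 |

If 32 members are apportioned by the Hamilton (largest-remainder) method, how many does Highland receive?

2

Total 3053; standard divisor 3053/32 ≈ 95.406.
Standard quotas: North 2.442, South 1.908, East 1.887, West 3.522, Central 16.802, Coastal 2.924, Highland 2.516.
Lower quotas: North 2, South 1, East 1, West 3, Central 16, Coastal 2, Highland 2 (sum 27, leaving 5 seats).
Remainders in descending order: Coastal 0.924, South 0.908, East 0.887, Central 0.802, West 0.522, Highland 0.516, North 0.442.
The surplus seats go to Coastal, South, East, Central, West.
Highland receives 2.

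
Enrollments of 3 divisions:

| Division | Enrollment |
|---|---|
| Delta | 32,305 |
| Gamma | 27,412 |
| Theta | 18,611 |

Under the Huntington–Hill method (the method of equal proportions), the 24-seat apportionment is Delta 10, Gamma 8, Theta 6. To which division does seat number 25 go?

Gamma

Priority for the next seat is population ÷ (√(s·(s+1))).
Priorities: Delta 3080.161, Gamma 3230.535, Theta 2871.740.
Highest priority: Gamma.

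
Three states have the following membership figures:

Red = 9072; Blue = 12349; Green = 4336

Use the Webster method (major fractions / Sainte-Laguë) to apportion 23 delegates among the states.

Standard divisor 25757/23 ≈ 1119.87; standard quotas: Red 8.101, Blue 11.027, Green 3.872.
Rounding to the nearest integer gives Red 8, Blue 11, Green 4 — total 23, matching the house size, so no adjustment is needed.

Red: 8, Blue: 11, Green: 4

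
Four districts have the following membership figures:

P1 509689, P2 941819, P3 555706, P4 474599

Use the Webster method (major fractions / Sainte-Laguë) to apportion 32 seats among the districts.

Standard divisor 2481813/32 ≈ 77556.656; standard quotas: P1 6.572, P2 12.144, P3 7.165, P4 6.119.
Rounding to the nearest integer gives P1 7, P2 12, P3 7, P4 6 — total 32, matching the house size, so no adjustment is needed.

P1 7; P2 12; P3 7; P4 6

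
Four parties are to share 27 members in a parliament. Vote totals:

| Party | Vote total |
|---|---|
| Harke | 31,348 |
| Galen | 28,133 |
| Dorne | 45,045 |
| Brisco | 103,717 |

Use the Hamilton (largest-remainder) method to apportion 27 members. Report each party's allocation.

Harke 4; Galen 4; Dorne 6; Brisco 13

Total 208243; standard divisor 208243/27 ≈ 7712.704.
Standard quotas: Harke 4.0645, Galen 3.6476, Dorne 5.8404, Brisco 13.4476.
Lower quotas: Harke 4, Galen 3, Dorne 5, Brisco 13 (sum 25, leaving 2 seats).
Remainders in descending order: Dorne 0.8404, Galen 0.6476, Brisco 0.4476, Harke 0.0645.
The surplus seats go to Dorne, Galen.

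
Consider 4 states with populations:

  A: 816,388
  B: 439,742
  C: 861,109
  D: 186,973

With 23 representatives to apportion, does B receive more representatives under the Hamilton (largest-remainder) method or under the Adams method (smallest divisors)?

Adams

Hamilton: A 8, B 4, C 9, D 2.
Adams: A 8, B 5, C 8, D 2.
B gets 4 under Hamilton and 5 under Adams.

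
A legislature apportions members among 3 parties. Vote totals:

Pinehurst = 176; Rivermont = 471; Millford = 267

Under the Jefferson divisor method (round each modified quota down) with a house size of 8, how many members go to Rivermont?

5

Standard divisor 914/8 ≈ 114.25; standard quotas: Pinehurst 1.540, Rivermont 4.123, Millford 2.337.
Rounding down gives 1, 4, 2 = 7 seats, so the divisor must be adjusted.
With modified divisor 90: modified quotas Pinehurst 1.956, Rivermont 5.233, Millford 2.967.
Rounding down: Pinehurst 1, Rivermont 5, Millford 2 (total 8).
Rivermont receives 5.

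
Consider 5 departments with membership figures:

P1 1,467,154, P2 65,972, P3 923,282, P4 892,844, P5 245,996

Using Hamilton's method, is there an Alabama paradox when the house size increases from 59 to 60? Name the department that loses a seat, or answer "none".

At 59 seats: P1 24, P2 1, P3 15, P4 15, P5 4.
At 60 seats: P1 25, P2 1, P3 15, P4 15, P5 4.
No department's allocation decreased.

none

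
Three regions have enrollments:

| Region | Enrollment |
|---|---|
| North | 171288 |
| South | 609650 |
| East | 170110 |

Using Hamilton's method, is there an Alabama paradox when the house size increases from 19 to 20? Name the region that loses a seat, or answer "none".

At 19 seats: North 4, South 12, East 3.
At 20 seats: North 4, South 13, East 3.
No region's allocation decreased.

none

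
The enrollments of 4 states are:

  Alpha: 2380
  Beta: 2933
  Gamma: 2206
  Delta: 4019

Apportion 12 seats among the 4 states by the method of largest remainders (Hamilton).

Alpha=3, Beta=3, Gamma=2, Delta=4

Total 11538; standard divisor 11538/12 ≈ 961.5.
Standard quotas: Alpha 2.475, Beta 3.050, Gamma 2.294, Delta 4.180.
Lower quotas: Alpha 2, Beta 3, Gamma 2, Delta 4 (sum 11, leaving 1 seat).
Remainders in descending order: Alpha 0.475, Gamma 0.294, Delta 0.180, Beta 0.050.
The surplus seat goes to Alpha.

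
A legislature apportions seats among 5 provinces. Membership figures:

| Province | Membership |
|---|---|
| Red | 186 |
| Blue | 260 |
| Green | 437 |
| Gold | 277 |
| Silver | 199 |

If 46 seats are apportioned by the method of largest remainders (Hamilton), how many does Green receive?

The standard divisor is 1359/46 ≈ 29.543.
Standard quotas: Red 6.296, Blue 8.801, Green 14.792, Gold 9.376, Silver 6.736.
Lower quotas: Red 6, Blue 8, Green 14, Gold 9, Silver 6 (sum 43, leaving 3 seats).
Remainders in descending order: Blue 0.801, Green 0.792, Silver 0.736, Gold 0.376, Red 0.296.
The surplus seats go to Blue, Green, Silver.
Green receives 15.

15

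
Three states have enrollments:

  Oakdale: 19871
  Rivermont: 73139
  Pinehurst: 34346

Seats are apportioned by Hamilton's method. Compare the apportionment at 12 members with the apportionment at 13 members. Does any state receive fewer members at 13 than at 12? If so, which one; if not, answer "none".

At 12 seats: Oakdale 2, Rivermont 7, Pinehurst 3.
At 13 seats: Oakdale 2, Rivermont 7, Pinehurst 4.
No state's allocation decreased.

none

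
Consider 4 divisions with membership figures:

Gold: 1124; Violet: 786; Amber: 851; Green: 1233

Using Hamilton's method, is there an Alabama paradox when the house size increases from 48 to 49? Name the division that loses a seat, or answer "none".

none

At 48 seats: Gold 14, Violet 9, Amber 10, Green 15.
At 49 seats: Gold 14, Violet 10, Amber 10, Green 15.
No division's allocation decreased.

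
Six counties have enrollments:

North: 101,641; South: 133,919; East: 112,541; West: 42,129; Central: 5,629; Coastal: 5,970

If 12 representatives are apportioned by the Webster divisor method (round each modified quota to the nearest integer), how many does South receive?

4

Standard divisor 401829/12 ≈ 33485.75; standard quotas: North 3.035, South 3.999, East 3.361, West 1.258, Central 0.168, Coastal 0.178.
Rounding to the nearest integer gives 3, 4, 3, 1, 0, 0 = 11 seats, so the divisor must be adjusted.
With modified divisor 31000: modified quotas North 3.279, South 4.320, East 3.630, West 1.359, Central 0.182, Coastal 0.193.
Rounding to the nearest integer: North 3, South 4, East 4, West 1, Central 0, Coastal 0 (total 12).
South receives 4.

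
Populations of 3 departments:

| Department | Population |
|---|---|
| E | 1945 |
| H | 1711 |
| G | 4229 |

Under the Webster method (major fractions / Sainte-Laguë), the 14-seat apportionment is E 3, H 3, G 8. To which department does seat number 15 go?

E

Priority for the next seat is population ÷ (current seats + 0.5).
Priorities: E 555.714, H 488.857, G 497.529.
Highest priority: E.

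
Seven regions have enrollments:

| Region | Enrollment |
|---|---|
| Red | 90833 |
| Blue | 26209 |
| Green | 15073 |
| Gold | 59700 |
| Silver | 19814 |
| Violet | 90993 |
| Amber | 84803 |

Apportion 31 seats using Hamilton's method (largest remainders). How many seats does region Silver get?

2

Standard divisor: 387425 ÷ 31 ≈ 12497.581.
Standard quotas: Red 7.2680, Blue 2.0971, Green 1.2061, Gold 4.7769, Silver 1.5854, Violet 7.2808, Amber 6.7856.
Lower quotas: Red 7, Blue 2, Green 1, Gold 4, Silver 1, Violet 7, Amber 6 (sum 28, leaving 3 seats).
Remainders in descending order: Amber 0.7856, Gold 0.7769, Silver 0.5854, Violet 0.2808, Red 0.2680, Green 0.2061, Blue 0.0971.
Largest remainders: Amber, Gold, Silver receive the extra seats.
Silver receives 2.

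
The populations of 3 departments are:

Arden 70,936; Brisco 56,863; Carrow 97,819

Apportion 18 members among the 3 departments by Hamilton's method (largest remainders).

Total 225618; standard divisor 225618/18 ≈ 12534.333.
Standard quotas: Arden 5.6593, Brisco 4.5366, Carrow 7.8041.
Lower quotas: Arden 5, Brisco 4, Carrow 7 (sum 16, leaving 2 seats).
Remainders in descending order: Carrow 0.8041, Arden 0.6593, Brisco 0.5366.
Largest remainders: Carrow, Arden receive the extra seats.

Arden: 6; Brisco: 4; Carrow: 8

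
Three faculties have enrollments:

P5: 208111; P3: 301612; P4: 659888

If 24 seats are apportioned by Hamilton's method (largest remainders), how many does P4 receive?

The standard divisor is 1169611/24 ≈ 48733.792.
Standard quotas: P5 4.2704, P3 6.1890, P4 13.5407.
Lower quotas: P5 4, P3 6, P4 13 (sum 23, leaving 1 seat).
Remainders in descending order: P4 0.5407, P5 0.2704, P3 0.1890.
The surplus seat goes to P4.
P4 receives 14.

14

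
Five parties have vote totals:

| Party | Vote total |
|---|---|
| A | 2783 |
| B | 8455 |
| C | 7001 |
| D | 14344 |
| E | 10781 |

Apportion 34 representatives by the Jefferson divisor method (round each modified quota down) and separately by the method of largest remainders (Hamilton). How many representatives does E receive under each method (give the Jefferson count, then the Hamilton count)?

Jefferson: A 2, B 7, C 5, D 11, E 9.
Hamilton: A 2, B 7, C 6, D 11, E 8.
E gets 9 under Jefferson and 8 under Hamilton.

9 and 8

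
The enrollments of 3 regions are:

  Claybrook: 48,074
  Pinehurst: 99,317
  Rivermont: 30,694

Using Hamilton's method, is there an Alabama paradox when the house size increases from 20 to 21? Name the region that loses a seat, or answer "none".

Rivermont

At 20 seats: Claybrook 5, Pinehurst 11, Rivermont 4.
At 21 seats: Claybrook 6, Pinehurst 12, Rivermont 3.
Rivermont drops from 4 to 3.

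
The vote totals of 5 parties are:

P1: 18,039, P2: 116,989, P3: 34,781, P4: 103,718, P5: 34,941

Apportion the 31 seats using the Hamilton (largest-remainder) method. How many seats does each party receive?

Standard divisor: 308468 ÷ 31 ≈ 9950.581.
Standard quotas: P1 1.8129, P2 11.7570, P3 3.4954, P4 10.4233, P5 3.5115.
Lower quotas: P1 1, P2 11, P3 3, P4 10, P5 3 (sum 28, leaving 3 seats).
Remainders in descending order: P1 0.8129, P2 0.7570, P5 0.5115, P3 0.4954, P4 0.4233.
The surplus seats go to P1, P2, P5.

P1: 2; P2: 12; P3: 3; P4: 10; P5: 4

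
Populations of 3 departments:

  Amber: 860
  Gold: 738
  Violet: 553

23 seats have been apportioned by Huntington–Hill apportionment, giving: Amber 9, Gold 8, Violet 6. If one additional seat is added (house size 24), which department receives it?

Priority for the next seat is population ÷ (√(s·(s+1))).
Priorities: Amber 90.652, Gold 86.974, Violet 85.330.
Highest priority: Amber.

Amber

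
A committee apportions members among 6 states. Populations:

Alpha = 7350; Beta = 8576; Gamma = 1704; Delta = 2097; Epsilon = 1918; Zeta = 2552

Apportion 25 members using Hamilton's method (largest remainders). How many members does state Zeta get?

The standard divisor is 24197/25 ≈ 967.88.
Standard quotas: Alpha 7.5939, Beta 8.8606, Gamma 1.7605, Delta 2.1666, Epsilon 1.9817, Zeta 2.6367.
Lower quotas: Alpha 7, Beta 8, Gamma 1, Delta 2, Epsilon 1, Zeta 2 (sum 21, leaving 4 seats).
Remainders in descending order: Epsilon 0.9817, Beta 0.8606, Gamma 0.7605, Zeta 0.6367, Alpha 0.5939, Delta 0.1666.
The surplus seats go to Epsilon, Beta, Gamma, Zeta.
Zeta receives 3.

3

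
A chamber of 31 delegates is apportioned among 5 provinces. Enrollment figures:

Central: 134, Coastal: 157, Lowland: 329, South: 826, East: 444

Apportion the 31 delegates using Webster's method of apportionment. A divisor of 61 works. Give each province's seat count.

With modified divisor 61: modified quotas Central 2.197, Coastal 2.574, Lowland 5.393, South 13.541, East 7.279.
Rounding to the nearest integer: Central 2, Coastal 3, Lowland 5, South 14, East 7 (total 31).

Central: 2; Coastal: 3; Lowland: 5; South: 14; East: 7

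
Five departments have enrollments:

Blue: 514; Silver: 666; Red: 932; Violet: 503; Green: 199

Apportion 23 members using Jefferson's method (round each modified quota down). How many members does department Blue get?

Standard divisor 2814/23 ≈ 122.348; standard quotas: Blue 4.201, Silver 5.443, Red 7.618, Violet 4.111, Green 1.627.
Rounding down gives 4, 5, 7, 4, 1 = 21 seats, so the divisor must be adjusted.
With modified divisor 110: modified quotas Blue 4.673, Silver 6.055, Red 8.473, Violet 4.573, Green 1.809.
Rounding down: Blue 4, Silver 6, Red 8, Violet 4, Green 1 (total 23).
Blue receives 4.

4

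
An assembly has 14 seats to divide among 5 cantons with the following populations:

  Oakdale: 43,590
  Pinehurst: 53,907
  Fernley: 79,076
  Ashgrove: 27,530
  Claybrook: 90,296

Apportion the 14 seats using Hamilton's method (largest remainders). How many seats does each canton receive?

The standard divisor is 294399/14 ≈ 21028.5.
Standard quotas: Oakdale 2.0729, Pinehurst 2.5635, Fernley 3.7604, Ashgrove 1.3092, Claybrook 4.2940.
Lower quotas: Oakdale 2, Pinehurst 2, Fernley 3, Ashgrove 1, Claybrook 4 (sum 12, leaving 2 seats).
Remainders in descending order: Fernley 0.7604, Pinehurst 0.5635, Ashgrove 0.3092, Claybrook 0.2940, Oakdale 0.0729.
The surplus seats go to Fernley, Pinehurst.

Oakdale: 2; Pinehurst: 3; Fernley: 4; Ashgrove: 1; Claybrook: 4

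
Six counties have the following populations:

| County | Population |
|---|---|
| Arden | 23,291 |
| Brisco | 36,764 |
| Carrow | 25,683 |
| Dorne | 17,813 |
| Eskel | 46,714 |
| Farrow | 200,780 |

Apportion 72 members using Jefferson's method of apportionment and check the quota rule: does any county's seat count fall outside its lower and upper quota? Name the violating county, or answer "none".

Farrow

Standard quotas: Arden 4.777, Brisco 7.540, Carrow 5.268, Dorne 3.653, Eskel 9.581, Farrow 41.180.
Jefferson allocation: Arden 4, Brisco 7, Carrow 5, Dorne 3, Eskel 10, Farrow 43.
Farrow has quota 41.180 (lower 41, upper 42) but receives 43 — outside the quota interval.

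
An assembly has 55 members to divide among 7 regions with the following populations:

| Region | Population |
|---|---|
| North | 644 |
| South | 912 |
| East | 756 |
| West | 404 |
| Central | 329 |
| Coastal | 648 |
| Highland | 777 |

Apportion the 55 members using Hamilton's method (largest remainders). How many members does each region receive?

North 8; South 11; East 9; West 5; Central 4; Coastal 8; Highland 10

Total 4470; standard divisor 4470/55 ≈ 81.273.
Standard quotas: North 7.924, South 11.221, East 9.302, West 4.971, Central 4.048, Coastal 7.973, Highland 9.560.
Lower quotas: North 7, South 11, East 9, West 4, Central 4, Coastal 7, Highland 9 (sum 51, leaving 4 seats).
Remainders in descending order: Coastal 0.973, West 0.971, North 0.924, Highland 0.560, East 0.302, South 0.221, Central 0.048.
The surplus seats go to Coastal, West, North, Highland.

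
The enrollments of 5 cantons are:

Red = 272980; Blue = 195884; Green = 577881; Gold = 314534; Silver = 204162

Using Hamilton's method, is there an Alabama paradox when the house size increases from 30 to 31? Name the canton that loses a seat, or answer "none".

At 30 seats: Red 5, Blue 4, Green 11, Gold 6, Silver 4.
At 31 seats: Red 5, Blue 4, Green 12, Gold 6, Silver 4.
No canton's allocation decreased.

none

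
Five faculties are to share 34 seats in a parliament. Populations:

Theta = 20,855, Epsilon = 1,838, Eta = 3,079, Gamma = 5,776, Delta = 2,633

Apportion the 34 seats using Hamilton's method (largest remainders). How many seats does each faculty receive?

The standard divisor is 34181/34 ≈ 1005.324.
Standard quotas: Theta 20.7446, Epsilon 1.8283, Eta 3.0627, Gamma 5.7454, Delta 2.6191.
Lower quotas: Theta 20, Epsilon 1, Eta 3, Gamma 5, Delta 2 (sum 31, leaving 3 seats).
Remainders in descending order: Epsilon 0.8283, Gamma 0.7454, Theta 0.7446, Delta 0.6191, Eta 0.0627.
Largest remainders: Epsilon, Gamma, Theta receive the extra seats.

Theta 21, Epsilon 2, Eta 3, Gamma 6, Delta 2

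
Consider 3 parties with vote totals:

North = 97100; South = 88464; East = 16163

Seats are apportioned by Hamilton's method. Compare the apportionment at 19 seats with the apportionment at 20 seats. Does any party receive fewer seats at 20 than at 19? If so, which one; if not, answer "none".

East

At 19 seats: North 9, South 8, East 2.
At 20 seats: North 10, South 9, East 1.
East drops from 2 to 1.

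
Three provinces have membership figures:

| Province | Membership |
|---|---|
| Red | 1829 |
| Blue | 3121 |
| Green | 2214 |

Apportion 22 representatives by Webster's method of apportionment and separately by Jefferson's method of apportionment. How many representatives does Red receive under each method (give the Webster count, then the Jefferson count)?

6 and 5

Webster: Red 6, Blue 9, Green 7.
Jefferson: Red 5, Blue 10, Green 7.
Red gets 6 under Webster and 5 under Jefferson.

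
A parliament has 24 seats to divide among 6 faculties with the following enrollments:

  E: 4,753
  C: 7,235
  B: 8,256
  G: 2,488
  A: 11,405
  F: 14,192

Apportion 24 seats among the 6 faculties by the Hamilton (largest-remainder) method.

Total 48329; standard divisor 48329/24 ≈ 2013.708.
Standard quotas: E 2.3603, C 3.5929, B 4.0999, G 1.2355, A 5.6637, F 7.0477.
Lower quotas: E 2, C 3, B 4, G 1, A 5, F 7 (sum 22, leaving 2 seats).
Remainders in descending order: A 0.6637, C 0.5929, E 0.3603, G 0.2355, B 0.0999, F 0.0477.
The surplus seats go to A, C.

E 2; C 4; B 4; G 1; A 6; F 7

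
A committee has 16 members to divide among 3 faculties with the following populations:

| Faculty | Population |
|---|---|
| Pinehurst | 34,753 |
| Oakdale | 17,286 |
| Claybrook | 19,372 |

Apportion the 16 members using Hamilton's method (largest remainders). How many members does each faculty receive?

Pinehurst 8, Oakdale 4, Claybrook 4

Total 71411; standard divisor 71411/16 ≈ 4463.188.
Standard quotas: Pinehurst 7.7866, Oakdale 3.8730, Claybrook 4.3404.
Lower quotas: Pinehurst 7, Oakdale 3, Claybrook 4 (sum 14, leaving 2 seats).
Remainders in descending order: Oakdale 0.8730, Pinehurst 0.7866, Claybrook 0.3404.
The surplus seats go to Oakdale, Pinehurst.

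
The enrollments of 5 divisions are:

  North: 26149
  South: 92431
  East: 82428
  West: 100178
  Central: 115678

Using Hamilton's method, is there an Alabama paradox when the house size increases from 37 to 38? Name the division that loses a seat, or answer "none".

At 37 seats: North 3, South 8, East 7, West 9, Central 10.
At 38 seats: North 2, South 8, East 8, West 9, Central 11.
North drops from 3 to 2.

North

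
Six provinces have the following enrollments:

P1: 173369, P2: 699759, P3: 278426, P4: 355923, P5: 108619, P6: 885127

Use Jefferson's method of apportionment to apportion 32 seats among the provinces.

P1 2; P2 9; P3 3; P4 5; P5 1; P6 12

Standard divisor 2501223/32 ≈ 78163.219; standard quotas: P1 2.218, P2 8.953, P3 3.562, P4 4.554, P5 1.390, P6 11.324.
Rounding down gives 2, 8, 3, 4, 1, 11 = 29 seats, so the divisor must be adjusted.
With modified divisor 70600: modified quotas P1 2.456, P2 9.912, P3 3.944, P4 5.041, P5 1.539, P6 12.537.
Rounding down: P1 2, P2 9, P3 3, P4 5, P5 1, P6 12 (total 32).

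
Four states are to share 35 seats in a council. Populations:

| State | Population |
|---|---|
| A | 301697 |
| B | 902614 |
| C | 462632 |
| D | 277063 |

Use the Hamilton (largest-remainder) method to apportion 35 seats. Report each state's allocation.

A 6, B 16, C 8, D 5

Total 1944006; standard divisor 1944006/35 ≈ 55543.029.
Standard quotas: A 5.4318, B 16.2507, C 8.3293, D 4.9883.
Lower quotas: A 5, B 16, C 8, D 4 (sum 33, leaving 2 seats).
Remainders in descending order: D 0.9883, A 0.4318, C 0.3293, B 0.2507.
The surplus seats go to D, A.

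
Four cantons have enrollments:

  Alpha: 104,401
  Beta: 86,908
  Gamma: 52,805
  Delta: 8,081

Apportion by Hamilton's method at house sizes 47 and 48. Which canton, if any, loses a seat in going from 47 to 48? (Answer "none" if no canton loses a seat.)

Delta

At 47 seats: Alpha 19, Beta 16, Gamma 10, Delta 2.
At 48 seats: Alpha 20, Beta 17, Gamma 10, Delta 1.
Delta drops from 2 to 1.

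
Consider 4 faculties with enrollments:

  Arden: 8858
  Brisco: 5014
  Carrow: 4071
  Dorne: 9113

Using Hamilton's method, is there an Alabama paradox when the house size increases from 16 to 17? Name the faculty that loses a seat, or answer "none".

At 16 seats: Arden 5, Brisco 3, Carrow 3, Dorne 5.
At 17 seats: Arden 6, Brisco 3, Carrow 2, Dorne 6.
Carrow drops from 3 to 2.

Carrow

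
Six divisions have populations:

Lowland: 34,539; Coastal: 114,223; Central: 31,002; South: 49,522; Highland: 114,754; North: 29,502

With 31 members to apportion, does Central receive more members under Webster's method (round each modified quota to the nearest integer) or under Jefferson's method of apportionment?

Webster: Lowland 3, Coastal 9, Central 3, South 4, Highland 10, North 2.
Jefferson: Lowland 3, Coastal 10, Central 2, South 4, Highland 10, North 2.
Central gets 3 under Webster and 2 under Jefferson.

Webster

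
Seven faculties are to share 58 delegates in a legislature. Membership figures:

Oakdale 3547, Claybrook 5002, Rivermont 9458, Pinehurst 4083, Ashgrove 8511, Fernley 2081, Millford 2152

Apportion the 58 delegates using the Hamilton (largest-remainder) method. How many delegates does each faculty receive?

The standard divisor is 34834/58 ≈ 600.586.
Standard quotas: Oakdale 5.9059, Claybrook 8.3285, Rivermont 15.7479, Pinehurst 6.7984, Ashgrove 14.1712, Fernley 3.4649, Millford 3.5832.
Lower quotas: Oakdale 5, Claybrook 8, Rivermont 15, Pinehurst 6, Ashgrove 14, Fernley 3, Millford 3 (sum 54, leaving 4 seats).
Remainders in descending order: Oakdale 0.9059, Pinehurst 0.7984, Rivermont 0.7479, Millford 0.5832, Fernley 0.4649, Claybrook 0.3285, Ashgrove 0.1712.
Largest remainders: Oakdale, Pinehurst, Rivermont, Millford receive the extra seats.

Oakdale 6; Claybrook 8; Rivermont 16; Pinehurst 7; Ashgrove 14; Fernley 3; Millford 4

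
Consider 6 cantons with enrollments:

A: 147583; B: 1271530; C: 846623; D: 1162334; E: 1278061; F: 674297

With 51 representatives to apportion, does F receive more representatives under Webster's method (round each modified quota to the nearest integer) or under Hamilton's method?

Webster

Webster: A 1, B 12, C 8, D 11, E 12, F 7.
Hamilton: A 2, B 12, C 8, D 11, E 12, F 6.
F gets 7 under Webster and 6 under Hamilton.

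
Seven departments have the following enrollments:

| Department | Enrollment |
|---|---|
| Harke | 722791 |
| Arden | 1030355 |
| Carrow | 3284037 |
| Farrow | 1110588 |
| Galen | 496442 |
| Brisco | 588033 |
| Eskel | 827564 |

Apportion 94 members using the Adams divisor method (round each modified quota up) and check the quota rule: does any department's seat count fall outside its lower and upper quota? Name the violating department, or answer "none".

Carrow

Standard quotas: Harke 8.430, Arden 12.017, Carrow 38.301, Farrow 12.953, Galen 5.790, Brisco 6.858, Eskel 9.652.
Adams allocation: Harke 9, Arden 12, Carrow 37, Farrow 13, Galen 6, Brisco 7, Eskel 10.
Carrow has quota 38.301 (lower 38, upper 39) but receives 37 — outside the quota interval.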